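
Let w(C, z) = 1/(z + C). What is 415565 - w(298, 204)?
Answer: 208613629/502 ≈ 4.1557e+5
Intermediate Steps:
w(C, z) = 1/(C + z)
415565 - w(298, 204) = 415565 - 1/(298 + 204) = 415565 - 1/502 = 208613629/502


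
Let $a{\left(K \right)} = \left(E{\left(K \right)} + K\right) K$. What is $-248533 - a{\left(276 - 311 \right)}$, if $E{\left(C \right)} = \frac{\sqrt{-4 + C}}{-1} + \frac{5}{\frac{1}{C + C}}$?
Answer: $-262008 - 35 i \sqrt{39} \approx -2.6201 \cdot 10^{5} - 218.57 i$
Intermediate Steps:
$E{\left(C \right)} = - \sqrt{-4 + C} + 10 C$ ($E{\left(C \right)} = \sqrt{-4 + C} \left(-1\right) + \frac{5}{\frac{1}{2 C}} = - \sqrt{-4 + C} + \frac{5}{\frac{1}{2} \frac{1}{C}} = - \sqrt{-4 + C} + 5 \cdot 2 C = - \sqrt{-4 + C} + 10 C$)
$a{\left(K \right)} = K \left(- \sqrt{-4 + K} + 11 K\right)$ ($a{\left(K \right)} = \left(\left(- \sqrt{-4 + K} + 10 K\right) + K\right) K = \left(- \sqrt{-4 + K} + 11 K\right) K = K \left(- \sqrt{-4 + K} + 11 K\right)$)
$-248533 - a{\left(276 - 311 \right)} = -248533 - \left(276 - 311\right) \left(- \sqrt{-4 + \left(276 - 311\right)} + 11 \left(276 - 311\right)\right) = -248533 - - 35 \left(- \sqrt{-4 - 35} + 11 \left(-35\right)\right) = -248533 - - 35 \left(- \sqrt{-39} - 385\right) = -248533 - - 35 \left(- i \sqrt{39} - 385\right) = -248533 - - 35 \left(-385 - i \sqrt{39}\right) = -248533 - \left(13475 + 35 i \sqrt{39}\right) = -262008 - 35 i \sqrt{39}$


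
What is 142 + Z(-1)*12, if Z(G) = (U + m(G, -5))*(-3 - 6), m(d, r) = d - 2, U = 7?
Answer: -290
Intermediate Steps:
m(d, r) = -2 + d
Z(G) = -45 - 9*G (Z(G) = (7 + (-2 + G))*(-3 - 6) = (5 + G)*(-9) = -45 - 9*G)
142 + Z(-1)*12 = 142 + (-45 - 9*(-1))*12 = 142 + (-45 + 9)*12 = 142 - 36*12 = 142 - 432 = -290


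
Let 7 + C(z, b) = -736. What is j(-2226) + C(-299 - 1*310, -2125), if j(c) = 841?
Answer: 98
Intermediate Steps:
C(z, b) = -743 (C(z, b) = -7 - 736 = -743)
j(-2226) + C(-299 - 1*310, -2125) = 841 - 743 = 98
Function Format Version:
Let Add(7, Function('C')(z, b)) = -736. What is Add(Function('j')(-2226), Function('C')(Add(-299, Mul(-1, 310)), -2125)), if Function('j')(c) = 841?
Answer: 98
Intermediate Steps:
Function('C')(z, b) = -743 (Function('C')(z, b) = Add(-7, -736) = -743)
Add(Function('j')(-2226), Function('C')(Add(-299, Mul(-1, 310)), -2125)) = Add(841, -743) = 98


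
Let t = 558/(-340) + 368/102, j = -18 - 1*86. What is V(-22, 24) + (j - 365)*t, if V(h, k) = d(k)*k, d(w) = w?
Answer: -10391/30 ≈ -346.37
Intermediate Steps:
j = -104 (j = -18 - 86 = -104)
t = 59/30 (t = 558*(-1/340) + 368*(1/102) = -279/170 + 184/51 = 59/30 ≈ 1.9667)
V(h, k) = k² (V(h, k) = k*k = k²)
V(-22, 24) + (j - 365)*t = 24² + (-104 - 365)*(59/30) = 576 - 469*59/30 = 576 - 27671/30 = -10391/30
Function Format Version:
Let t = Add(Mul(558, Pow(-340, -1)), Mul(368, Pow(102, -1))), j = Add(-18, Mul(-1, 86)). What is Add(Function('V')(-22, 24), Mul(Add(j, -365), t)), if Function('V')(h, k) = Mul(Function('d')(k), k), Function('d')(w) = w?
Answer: Rational(-10391, 30) ≈ -346.37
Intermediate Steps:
j = -104 (j = Add(-18, -86) = -104)
t = Rational(59, 30) (t = Add(Mul(558, Rational(-1, 340)), Mul(368, Rational(1, 102))) = Add(Rational(-279, 170), Rational(184, 51)) = Rational(59, 30) ≈ 1.9667)
Function('V')(h, k) = Pow(k, 2) (Function('V')(h, k) = Mul(k, k) = Pow(k, 2))
Add(Function('V')(-22, 24), Mul(Add(j, -365), t)) = Add(Pow(24, 2), Mul(Add(-104, -365), Rational(59, 30))) = Add(576, Mul(-469, Rational(59, 30))) = Add(576, Rational(-27671, 30)) = Rational(-10391, 30)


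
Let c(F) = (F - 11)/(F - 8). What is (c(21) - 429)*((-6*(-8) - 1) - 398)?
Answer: 150309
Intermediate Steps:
c(F) = (-11 + F)/(-8 + F)
(c(21) - 429)*((-6*(-8) - 1) - 398) = ((-11 + 21)/(-8 + 21) - 429)*((-6*(-8) - 1) - 398) = (10/13 - 429)*((48 - 1) - 398) = ((1/13)*10 - 429)*(47 - 398) = (10/13 - 429)*(-351) = -5567/13*(-351) = 150309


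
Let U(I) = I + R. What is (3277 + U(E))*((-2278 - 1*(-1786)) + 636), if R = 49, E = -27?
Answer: 475056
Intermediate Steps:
U(I) = 49 + I (U(I) = I + 49 = 49 + I)
(3277 + U(E))*((-2278 - 1*(-1786)) + 636) = (3277 + (49 - 27))*((-2278 - 1*(-1786)) + 636) = (3277 + 22)*((-2278 + 1786) + 636) = 3299*(-492 + 636) = 3299*144 = 475056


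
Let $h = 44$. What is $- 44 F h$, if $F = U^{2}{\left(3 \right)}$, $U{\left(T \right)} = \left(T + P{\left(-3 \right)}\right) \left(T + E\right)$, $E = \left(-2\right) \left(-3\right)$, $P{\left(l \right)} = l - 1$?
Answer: $-156816$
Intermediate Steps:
$P{\left(l \right)} = -1 + l$ ($P{\left(l \right)} = l - 1 = -1 + l$)
$E = 6$
$U{\left(T \right)} = \left(-4 + T\right) \left(6 + T\right)$ ($U{\left(T \right)} = \left(T - 4\right) \left(T + 6\right) = \left(T - 4\right) \left(6 + T\right) = \left(-4 + T\right) \left(6 + T\right)$)
$F = 81$ ($F = \left(-24 + 3^{2} + 2 \cdot 3\right)^{2} = \left(-24 + 9 + 6\right)^{2} = \left(-9\right)^{2} = 81$)
$- 44 F h = \left(-44\right) 81 \cdot 44 = \left(-3564\right) 44 = -156816$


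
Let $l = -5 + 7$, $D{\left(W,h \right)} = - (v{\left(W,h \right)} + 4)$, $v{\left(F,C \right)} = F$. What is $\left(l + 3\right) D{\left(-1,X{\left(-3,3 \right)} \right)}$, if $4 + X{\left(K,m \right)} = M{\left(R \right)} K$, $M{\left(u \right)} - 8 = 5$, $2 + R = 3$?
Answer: $-15$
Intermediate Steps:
$R = 1$ ($R = -2 + 3 = 1$)
$M{\left(u \right)} = 13$ ($M{\left(u \right)} = 8 + 5 = 13$)
$X{\left(K,m \right)} = -4 + 13 K$
$D{\left(W,h \right)} = -4 - W$ ($D{\left(W,h \right)} = - (W + 4) = - (4 + W) = -4 - W$)
$l = 2$
$\left(l + 3\right) D{\left(-1,X{\left(-3,3 \right)} \right)} = \left(2 + 3\right) \left(-4 - -1\right) = 5 \left(-4 + 1\right) = 5 \left(-3\right) = -15$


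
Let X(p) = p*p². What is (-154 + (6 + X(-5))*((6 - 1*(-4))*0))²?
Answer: 23716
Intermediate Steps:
X(p) = p³
(-154 + (6 + X(-5))*((6 - 1*(-4))*0))² = (-154 + (6 + (-5)³)*((6 - 1*(-4))*0))² = (-154 + (6 - 125)*((6 + 4)*0))² = (-154 - 1190*0)² = (-154 - 119*0)² = (-154 + 0)² = (-154)² = 23716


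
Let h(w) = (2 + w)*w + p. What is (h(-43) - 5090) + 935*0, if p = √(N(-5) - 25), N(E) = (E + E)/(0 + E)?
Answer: -3327 + I*√23 ≈ -3327.0 + 4.7958*I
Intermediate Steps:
N(E) = 2 (N(E) = (2*E)/E = 2)
p = I*√23 (p = √(2 - 25) = √(-23) = I*√23 ≈ 4.7958*I)
h(w) = I*√23 + w*(2 + w) (h(w) = (2 + w)*w + I*√23 = w*(2 + w) + I*√23 = I*√23 + w*(2 + w))
(h(-43) - 5090) + 935*0 = (((-43)² + 2*(-43) + I*√23) - 5090) + 935*0 = ((1849 - 86 + I*√23) - 5090) + 0 = ((1763 + I*√23) - 5090) + 0 = (-3327 + I*√23) + 0 = -3327 + I*√23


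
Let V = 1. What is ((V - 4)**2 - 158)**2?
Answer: 22201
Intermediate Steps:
((V - 4)**2 - 158)**2 = ((1 - 4)**2 - 158)**2 = ((-3)**2 - 158)**2 = (9 - 158)**2 = (-149)**2 = 22201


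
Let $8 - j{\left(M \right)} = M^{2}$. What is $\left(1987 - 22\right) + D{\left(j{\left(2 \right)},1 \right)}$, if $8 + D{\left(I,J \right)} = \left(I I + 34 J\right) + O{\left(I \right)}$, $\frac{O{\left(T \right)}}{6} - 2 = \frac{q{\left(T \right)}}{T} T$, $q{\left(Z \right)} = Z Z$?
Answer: $2115$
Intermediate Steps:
$q{\left(Z \right)} = Z^{2}$
$j{\left(M \right)} = 8 - M^{2}$
$O{\left(T \right)} = 12 + 6 T^{2}$ ($O{\left(T \right)} = 12 + 6 \frac{T^{2}}{T} T = 12 + 6 T T = 12 + 6 T^{2}$)
$D{\left(I,J \right)} = 4 + 7 I^{2} + 34 J$ ($D{\left(I,J \right)} = -8 + \left(\left(I I + 34 J\right) + \left(12 + 6 I^{2}\right)\right) = -8 + \left(\left(I^{2} + 34 J\right) + \left(12 + 6 I^{2}\right)\right) = -8 + \left(12 + 7 I^{2} + 34 J\right) = 4 + 7 I^{2} + 34 J$)
$\left(1987 - 22\right) + D{\left(j{\left(2 \right)},1 \right)} = \left(1987 - 22\right) + \left(4 + 7 \left(8 - 2^{2}\right)^{2} + 34 \cdot 1\right) = 1965 + \left(4 + 7 \left(8 - 4\right)^{2} + 34\right) = 1965 + \left(4 + 7 \cdot 4^{2} + 34\right) = 1965 + \left(4 + 7 \cdot 16 + 34\right) = 1965 + \left(4 + 112 + 34\right) = 1965 + 150 = 2115$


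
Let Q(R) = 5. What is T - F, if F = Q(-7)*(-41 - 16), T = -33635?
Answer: -33350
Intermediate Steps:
F = -285 (F = 5*(-41 - 16) = 5*(-57) = -285)
T - F = -33635 - 1*(-285) = -33635 + 285 = -33350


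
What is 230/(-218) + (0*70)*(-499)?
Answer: -115/109 ≈ -1.0550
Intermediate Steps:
230/(-218) + (0*70)*(-499) = 230*(-1/218) + 0*(-499) = -115/109 + 0 = -115/109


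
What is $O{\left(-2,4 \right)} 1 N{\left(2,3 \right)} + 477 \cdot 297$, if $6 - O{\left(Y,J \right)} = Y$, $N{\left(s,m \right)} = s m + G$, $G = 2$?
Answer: $141733$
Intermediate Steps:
$N{\left(s,m \right)} = 2 + m s$ ($N{\left(s,m \right)} = s m + 2 = m s + 2 = 2 + m s$)
$O{\left(Y,J \right)} = 6 - Y$
$O{\left(-2,4 \right)} 1 N{\left(2,3 \right)} + 477 \cdot 297 = \left(6 - -2\right) 1 \left(2 + 3 \cdot 2\right) + 477 \cdot 297 = \left(6 + 2\right) 1 \left(2 + 6\right) + 141669 = 8 \cdot 1 \cdot 8 + 141669 = 8 \cdot 8 + 141669 = 64 + 141669 = 141733$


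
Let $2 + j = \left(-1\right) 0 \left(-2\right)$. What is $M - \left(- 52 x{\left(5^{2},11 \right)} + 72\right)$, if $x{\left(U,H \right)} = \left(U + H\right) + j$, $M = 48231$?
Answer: $49927$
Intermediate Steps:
$j = -2$ ($j = -2 + \left(-1\right) 0 \left(-2\right) = -2 + 0 \left(-2\right) = -2 + 0 = -2$)
$x{\left(U,H \right)} = -2 + H + U$ ($x{\left(U,H \right)} = \left(U + H\right) - 2 = \left(H + U\right) - 2 = -2 + H + U$)
$M - \left(- 52 x{\left(5^{2},11 \right)} + 72\right) = 48231 - \left(- 52 \left(-2 + 11 + 5^{2}\right) + 72\right) = 48231 - \left(- 52 \left(-2 + 11 + 25\right) + 72\right) = 48231 - \left(\left(-52\right) 34 + 72\right) = 48231 - \left(-1768 + 72\right) = 48231 - -1696 = 48231 + 1696 = 49927$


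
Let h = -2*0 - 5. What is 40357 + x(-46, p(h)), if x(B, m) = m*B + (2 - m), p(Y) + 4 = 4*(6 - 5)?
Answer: 40359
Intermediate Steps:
h = -5 (h = 0 - 5 = -5)
p(Y) = 0 (p(Y) = -4 + 4*(6 - 5) = -4 + 4*1 = -4 + 4 = 0)
x(B, m) = 2 - m + B*m (x(B, m) = B*m + (2 - m) = 2 - m + B*m)
40357 + x(-46, p(h)) = 40357 + (2 - 1*0 - 46*0) = 40357 + (2 + 0 + 0) = 40357 + 2 = 40359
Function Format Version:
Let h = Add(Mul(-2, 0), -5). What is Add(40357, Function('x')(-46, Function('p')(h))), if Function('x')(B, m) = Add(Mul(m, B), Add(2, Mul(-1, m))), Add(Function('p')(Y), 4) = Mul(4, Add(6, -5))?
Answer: 40359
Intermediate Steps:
h = -5 (h = Add(0, -5) = -5)
Function('p')(Y) = 0 (Function('p')(Y) = Add(-4, Mul(4, Add(6, -5))) = Add(-4, Mul(4, 1)) = Add(-4, 4) = 0)
Function('x')(B, m) = Add(2, Mul(-1, m), Mul(B, m)) (Function('x')(B, m) = Add(Mul(B, m), Add(2, Mul(-1, m))) = Add(2, Mul(-1, m), Mul(B, m)))
Add(40357, Function('x')(-46, Function('p')(h))) = Add(40357, Add(2, Mul(-1, 0), Mul(-46, 0))) = Add(40357, Add(2, 0, 0)) = Add(40357, 2) = 40359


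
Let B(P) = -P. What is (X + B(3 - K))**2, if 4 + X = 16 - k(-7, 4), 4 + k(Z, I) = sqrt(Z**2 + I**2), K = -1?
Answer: (12 - sqrt(65))**2 ≈ 15.506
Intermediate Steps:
k(Z, I) = -4 + sqrt(I**2 + Z**2) (k(Z, I) = -4 + sqrt(Z**2 + I**2) = -4 + sqrt(I**2 + Z**2))
X = 16 - sqrt(65) (X = -4 + (16 - (-4 + sqrt(4**2 + (-7)**2))) = -4 + (16 - (-4 + sqrt(16 + 49))) = -4 + (16 - (-4 + sqrt(65))) = -4 + (16 + (4 - sqrt(65))) = -4 + (20 - sqrt(65)) = 16 - sqrt(65) ≈ 7.9377)
(X + B(3 - K))**2 = ((16 - sqrt(65)) - (3 - 1*(-1)))**2 = ((16 - sqrt(65)) - (3 + 1))**2 = ((16 - sqrt(65)) - 1*4)**2 = ((16 - sqrt(65)) - 4)**2 = (12 - sqrt(65))**2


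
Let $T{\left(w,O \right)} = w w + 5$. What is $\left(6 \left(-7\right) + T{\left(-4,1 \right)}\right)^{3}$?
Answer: $-9261$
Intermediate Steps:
$T{\left(w,O \right)} = 5 + w^{2}$ ($T{\left(w,O \right)} = w^{2} + 5 = 5 + w^{2}$)
$\left(6 \left(-7\right) + T{\left(-4,1 \right)}\right)^{3} = \left(6 \left(-7\right) + \left(5 + \left(-4\right)^{2}\right)\right)^{3} = \left(-42 + \left(5 + 16\right)\right)^{3} = \left(-42 + 21\right)^{3} = \left(-21\right)^{3} = -9261$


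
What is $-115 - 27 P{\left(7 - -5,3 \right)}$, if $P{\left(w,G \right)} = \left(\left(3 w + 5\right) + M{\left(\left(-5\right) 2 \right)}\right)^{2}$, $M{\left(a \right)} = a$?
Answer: $-26062$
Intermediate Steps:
$P{\left(w,G \right)} = \left(-5 + 3 w\right)^{2}$ ($P{\left(w,G \right)} = \left(\left(3 w + 5\right) - 10\right)^{2} = \left(\left(5 + 3 w\right) - 10\right)^{2} = \left(-5 + 3 w\right)^{2}$)
$-115 - 27 P{\left(7 - -5,3 \right)} = -115 - 27 \left(-5 + 3 \left(7 - -5\right)\right)^{2} = -115 - 27 \left(-5 + 3 \left(7 + 5\right)\right)^{2} = -115 - 27 \left(-5 + 3 \cdot 12\right)^{2} = -115 - 27 \left(-5 + 36\right)^{2} = -115 - 27 \cdot 31^{2} = -115 - 25947 = -26062$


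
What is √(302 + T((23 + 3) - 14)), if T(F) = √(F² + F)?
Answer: √(302 + 2*√39) ≈ 17.734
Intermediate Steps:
T(F) = √(F + F²)
√(302 + T((23 + 3) - 14)) = √(302 + √(((23 + 3) - 14)*(1 + ((23 + 3) - 14)))) = √(302 + √((26 - 14)*(1 + (26 - 14)))) = √(302 + √(12*(1 + 12))) = √(302 + √(12*13)) = √(302 + √156) = √(302 + 2*√39)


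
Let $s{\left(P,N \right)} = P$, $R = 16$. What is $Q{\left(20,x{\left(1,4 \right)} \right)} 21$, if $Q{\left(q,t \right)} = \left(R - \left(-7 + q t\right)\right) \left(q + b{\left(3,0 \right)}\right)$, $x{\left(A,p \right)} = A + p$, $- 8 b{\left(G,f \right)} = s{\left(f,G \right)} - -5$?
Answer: $- \frac{250635}{8} \approx -31329.0$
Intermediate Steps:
$b{\left(G,f \right)} = - \frac{5}{8} - \frac{f}{8}$ ($b{\left(G,f \right)} = - \frac{f - -5}{8} = - \frac{f + 5}{8} = - \frac{5 + f}{8} = - \frac{5}{8} - \frac{f}{8}$)
$Q{\left(q,t \right)} = \left(23 - q t\right) \left(- \frac{5}{8} + q\right)$ ($Q{\left(q,t \right)} = \left(16 - \left(-7 + q t\right)\right) \left(q - \frac{5}{8}\right) = \left(16 - \left(-7 + q t\right)\right) \left(q + \left(- \frac{5}{8} + 0\right)\right) = \left(23 - q t\right) \left(q - \frac{5}{8}\right) = \left(23 - q t\right) \left(- \frac{5}{8} + q\right)$)
$Q{\left(20,x{\left(1,4 \right)} \right)} 21 = \left(- \frac{115}{8} + 23 \cdot 20 - \left(1 + 4\right) 20^{2} + \frac{5}{8} \cdot 20 \left(1 + 4\right)\right) 21 = \left(- \frac{115}{8} + 460 - 5 \cdot 400 + \frac{5}{8} \cdot 20 \cdot 5\right) 21 = \left(- \frac{115}{8} + 460 - 2000 + \frac{125}{2}\right) 21 = \left(- \frac{11935}{8}\right) 21 = - \frac{250635}{8}$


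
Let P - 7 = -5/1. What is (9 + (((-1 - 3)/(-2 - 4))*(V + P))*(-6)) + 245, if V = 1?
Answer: 242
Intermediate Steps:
P = 2 (P = 7 - 5/1 = 7 - 5*1 = 7 - 5 = 2)
(9 + (((-1 - 3)/(-2 - 4))*(V + P))*(-6)) + 245 = (9 + (((-1 - 3)/(-2 - 4))*(1 + 2))*(-6)) + 245 = (9 + (-4/(-6)*3)*(-6)) + 245 = (9 + (-4*(-⅙)*3)*(-6)) + 245 = (9 + ((⅔)*3)*(-6)) + 245 = (9 + 2*(-6)) + 245 = (9 - 12) + 245 = -3 + 245 = 242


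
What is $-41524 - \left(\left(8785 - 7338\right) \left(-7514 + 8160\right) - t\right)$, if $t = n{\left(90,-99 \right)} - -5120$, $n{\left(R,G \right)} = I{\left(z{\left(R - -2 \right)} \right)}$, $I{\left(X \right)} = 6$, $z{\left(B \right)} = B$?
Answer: $-971160$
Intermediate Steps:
$n{\left(R,G \right)} = 6$
$t = 5126$ ($t = 6 - -5120 = 6 + 5120 = 5126$)
$-41524 - \left(\left(8785 - 7338\right) \left(-7514 + 8160\right) - t\right) = -41524 - \left(\left(8785 - 7338\right) \left(-7514 + 8160\right) - 5126\right) = -41524 - \left(1447 \cdot 646 - 5126\right) = -41524 - \left(934762 - 5126\right) = -41524 - 929636 = -971160$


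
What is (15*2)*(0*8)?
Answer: 0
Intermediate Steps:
(15*2)*(0*8) = 30*0 = 0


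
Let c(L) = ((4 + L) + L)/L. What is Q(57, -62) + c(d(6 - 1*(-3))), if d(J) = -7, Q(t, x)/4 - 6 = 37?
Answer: 1214/7 ≈ 173.43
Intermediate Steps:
Q(t, x) = 172 (Q(t, x) = 24 + 4*37 = 24 + 148 = 172)
c(L) = (4 + 2*L)/L
Q(57, -62) + c(d(6 - 1*(-3))) = 172 + (2 + 4/(-7)) = 172 + (2 + 4*(-⅐)) = 172 + (2 - 4/7) = 172 + 10/7 = 1214/7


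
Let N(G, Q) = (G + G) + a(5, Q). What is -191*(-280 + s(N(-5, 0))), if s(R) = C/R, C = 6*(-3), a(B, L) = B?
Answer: 263962/5 ≈ 52792.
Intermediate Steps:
N(G, Q) = 5 + 2*G (N(G, Q) = (G + G) + 5 = 2*G + 5 = 5 + 2*G)
C = -18
s(R) = -18/R
-191*(-280 + s(N(-5, 0))) = -191*(-280 - 18/(5 + 2*(-5))) = -191*(-280 - 18/(5 - 10)) = -191*(-280 - 18/(-5)) = -191*(-280 - 18*(-⅕)) = -191*(-280 + 18/5) = -191*(-1382/5) = 263962/5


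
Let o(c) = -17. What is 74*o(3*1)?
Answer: -1258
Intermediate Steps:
74*o(3*1) = 74*(-17) = -1258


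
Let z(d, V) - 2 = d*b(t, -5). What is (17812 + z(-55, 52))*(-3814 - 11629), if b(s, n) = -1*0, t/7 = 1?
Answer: -275101602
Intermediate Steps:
t = 7 (t = 7*1 = 7)
b(s, n) = 0
z(d, V) = 2 (z(d, V) = 2 + d*0 = 2 + 0 = 2)
(17812 + z(-55, 52))*(-3814 - 11629) = (17812 + 2)*(-3814 - 11629) = 17814*(-15443) = -275101602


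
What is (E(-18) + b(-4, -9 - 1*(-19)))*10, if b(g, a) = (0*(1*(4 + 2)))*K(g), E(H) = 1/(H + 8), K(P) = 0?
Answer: -1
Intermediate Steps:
E(H) = 1/(8 + H)
b(g, a) = 0 (b(g, a) = (0*(1*(4 + 2)))*0 = (0*(1*6))*0 = (0*6)*0 = 0*0 = 0)
(E(-18) + b(-4, -9 - 1*(-19)))*10 = (1/(8 - 18) + 0)*10 = (1/(-10) + 0)*10 = (-1/10 + 0)*10 = -1/10*10 = -1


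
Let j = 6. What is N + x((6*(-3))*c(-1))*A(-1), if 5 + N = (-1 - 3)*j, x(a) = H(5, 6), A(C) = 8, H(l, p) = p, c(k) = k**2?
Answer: 19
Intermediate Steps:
x(a) = 6
N = -29 (N = -5 + (-1 - 3)*6 = -5 - 4*6 = -5 - 24 = -29)
N + x((6*(-3))*c(-1))*A(-1) = -29 + 6*8 = -29 + 48 = 19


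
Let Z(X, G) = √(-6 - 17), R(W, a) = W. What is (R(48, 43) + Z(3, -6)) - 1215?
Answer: -1167 + I*√23 ≈ -1167.0 + 4.7958*I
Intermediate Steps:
Z(X, G) = I*√23 (Z(X, G) = √(-23) = I*√23)
(R(48, 43) + Z(3, -6)) - 1215 = (48 + I*√23) - 1215 = -1167 + I*√23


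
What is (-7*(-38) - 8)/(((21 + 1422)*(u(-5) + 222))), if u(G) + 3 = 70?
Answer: 86/139009 ≈ 0.00061866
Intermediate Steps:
u(G) = 67 (u(G) = -3 + 70 = 67)
(-7*(-38) - 8)/(((21 + 1422)*(u(-5) + 222))) = (-7*(-38) - 8)/(((21 + 1422)*(67 + 222))) = (266 - 8)/((1443*289)) = 258/417027 = 258*(1/417027) = 86/139009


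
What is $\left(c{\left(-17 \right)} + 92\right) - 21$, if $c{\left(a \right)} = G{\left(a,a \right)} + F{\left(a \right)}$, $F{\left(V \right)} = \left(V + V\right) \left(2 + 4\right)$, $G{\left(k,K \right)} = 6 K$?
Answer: $-235$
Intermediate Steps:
$F{\left(V \right)} = 12 V$ ($F{\left(V \right)} = 2 V 6 = 12 V$)
$c{\left(a \right)} = 18 a$ ($c{\left(a \right)} = 6 a + 12 a = 18 a$)
$\left(c{\left(-17 \right)} + 92\right) - 21 = \left(18 \left(-17\right) + 92\right) - 21 = \left(-306 + 92\right) - 21 = -214 - 21 = -235$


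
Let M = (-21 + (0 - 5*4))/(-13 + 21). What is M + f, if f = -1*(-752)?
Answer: 5975/8 ≈ 746.88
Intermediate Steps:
f = 752
M = -41/8 (M = (-21 + (0 - 20))/8 = (-21 - 20)*(⅛) = -41*⅛ = -41/8 ≈ -5.1250)
M + f = -41/8 + 752 = 5975/8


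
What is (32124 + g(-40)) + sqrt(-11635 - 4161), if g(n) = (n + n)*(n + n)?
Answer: 38524 + 2*I*sqrt(3949) ≈ 38524.0 + 125.68*I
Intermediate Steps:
g(n) = 4*n**2 (g(n) = (2*n)*(2*n) = 4*n**2)
(32124 + g(-40)) + sqrt(-11635 - 4161) = (32124 + 4*(-40)**2) + sqrt(-11635 - 4161) = (32124 + 4*1600) + sqrt(-15796) = (32124 + 6400) + 2*I*sqrt(3949) = 38524 + 2*I*sqrt(3949)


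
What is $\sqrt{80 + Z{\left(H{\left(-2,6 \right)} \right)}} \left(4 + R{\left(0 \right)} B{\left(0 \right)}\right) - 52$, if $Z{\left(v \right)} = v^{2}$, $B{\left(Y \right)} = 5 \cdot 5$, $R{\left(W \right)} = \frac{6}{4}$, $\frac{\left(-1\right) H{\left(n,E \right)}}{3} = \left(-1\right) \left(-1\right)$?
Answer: $-52 + \frac{83 \sqrt{89}}{2} \approx 339.51$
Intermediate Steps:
$H{\left(n,E \right)} = -3$ ($H{\left(n,E \right)} = - 3 \left(\left(-1\right) \left(-1\right)\right) = \left(-3\right) 1 = -3$)
$R{\left(W \right)} = \frac{3}{2}$ ($R{\left(W \right)} = 6 \cdot \frac{1}{4} = \frac{3}{2}$)
$B{\left(Y \right)} = 25$
$\sqrt{80 + Z{\left(H{\left(-2,6 \right)} \right)}} \left(4 + R{\left(0 \right)} B{\left(0 \right)}\right) - 52 = \sqrt{80 + \left(-3\right)^{2}} \left(4 + \frac{3}{2} \cdot 25\right) - 52 = \sqrt{80 + 9} \left(4 + \frac{75}{2}\right) - 52 = \sqrt{89} \cdot \frac{83}{2} - 52 = \frac{83 \sqrt{89}}{2} - 52 = -52 + \frac{83 \sqrt{89}}{2}$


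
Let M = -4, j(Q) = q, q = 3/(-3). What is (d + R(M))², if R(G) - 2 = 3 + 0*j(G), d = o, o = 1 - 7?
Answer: 1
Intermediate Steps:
q = -1 (q = 3*(-⅓) = -1)
j(Q) = -1
o = -6
d = -6
R(G) = 5 (R(G) = 2 + (3 + 0*(-1)) = 2 + (3 + 0) = 2 + 3 = 5)
(d + R(M))² = (-6 + 5)² = (-1)² = 1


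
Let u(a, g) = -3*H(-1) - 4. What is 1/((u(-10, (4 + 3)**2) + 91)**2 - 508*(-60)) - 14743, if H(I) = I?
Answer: -568784939/38580 ≈ -14743.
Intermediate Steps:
u(a, g) = -1 (u(a, g) = -3*(-1) - 4 = 3 - 4 = -1)
1/((u(-10, (4 + 3)**2) + 91)**2 - 508*(-60)) - 14743 = 1/((-1 + 91)**2 - 508*(-60)) - 14743 = 1/(90**2 + 30480) - 14743 = 1/(8100 + 30480) - 14743 = 1/38580 - 14743 = -568784939/38580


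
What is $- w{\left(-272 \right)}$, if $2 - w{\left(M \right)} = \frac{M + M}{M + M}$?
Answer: $-1$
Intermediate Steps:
$w{\left(M \right)} = 1$ ($w{\left(M \right)} = 2 - \frac{M + M}{M + M} = 2 - \frac{2 M}{2 M} = 2 - 2 M \frac{1}{2 M} = 2 - 1 = 1$)
$- w{\left(-272 \right)} = \left(-1\right) 1 = -1$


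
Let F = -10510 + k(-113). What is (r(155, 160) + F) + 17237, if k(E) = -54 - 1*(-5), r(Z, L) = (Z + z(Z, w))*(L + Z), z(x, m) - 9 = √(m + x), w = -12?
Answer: 58338 + 315*√143 ≈ 62105.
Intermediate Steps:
z(x, m) = 9 + √(m + x)
r(Z, L) = (L + Z)*(9 + Z + √(-12 + Z)) (r(Z, L) = (Z + (9 + √(-12 + Z)))*(L + Z) = (9 + Z + √(-12 + Z))*(L + Z) = (L + Z)*(9 + Z + √(-12 + Z)))
k(E) = -49 (k(E) = -54 + 5 = -49)
F = -10559 (F = -10510 - 49 = -10559)
(r(155, 160) + F) + 17237 = ((155² + 160*155 + 160*(9 + √(-12 + 155)) + 155*(9 + √(-12 + 155))) - 10559) + 17237 = ((24025 + 24800 + 160*(9 + √143) + 155*(9 + √143)) - 10559) + 17237 = ((24025 + 24800 + (1440 + 160*√143) + (1395 + 155*√143)) - 10559) + 17237 = ((51660 + 315*√143) - 10559) + 17237 = (41101 + 315*√143) + 17237 = 58338 + 315*√143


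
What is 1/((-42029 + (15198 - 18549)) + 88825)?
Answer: 1/43445 ≈ 2.3018e-5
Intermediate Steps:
1/((-42029 + (15198 - 18549)) + 88825) = 1/((-42029 - 3351) + 88825) = 1/(-45380 + 88825) = 1/43445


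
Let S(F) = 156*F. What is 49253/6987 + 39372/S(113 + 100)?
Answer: 17700656/2149667 ≈ 8.2341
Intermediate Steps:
49253/6987 + 39372/S(113 + 100) = 49253/6987 + 39372/((156*(113 + 100))) = 49253*(1/6987) + 39372/((156*213)) = 49253/6987 + 39372/33228 = 49253/6987 + 39372*(1/33228) = 49253/6987 + 3281/2769 = 17700656/2149667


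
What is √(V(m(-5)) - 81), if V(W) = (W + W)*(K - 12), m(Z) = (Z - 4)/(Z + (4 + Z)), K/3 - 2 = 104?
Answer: 3*√93 ≈ 28.931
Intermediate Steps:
K = 318 (K = 6 + 3*104 = 6 + 312 = 318)
m(Z) = (-4 + Z)/(4 + 2*Z)
V(W) = 612*W (V(W) = (W + W)*(318 - 12) = (2*W)*306 = 612*W)
√(V(m(-5)) - 81) = √(612*((-4 - 5)/(2*(2 - 5))) - 81) = √(612*((½)*(-9)/(-3)) - 81) = √(612*((½)*(-⅓)*(-9)) - 81) = √(612*(3/2) - 81) = √(918 - 81) = √837 = 3*√93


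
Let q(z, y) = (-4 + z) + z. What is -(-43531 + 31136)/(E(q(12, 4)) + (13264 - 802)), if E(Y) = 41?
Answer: 12395/12503 ≈ 0.99136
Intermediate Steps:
q(z, y) = -4 + 2*z
-(-43531 + 31136)/(E(q(12, 4)) + (13264 - 802)) = -(-43531 + 31136)/(41 + (13264 - 802)) = -(-12395)/(41 + 12462) = -(-12395)/12503 = -1*(-12395/12503) = 12395/12503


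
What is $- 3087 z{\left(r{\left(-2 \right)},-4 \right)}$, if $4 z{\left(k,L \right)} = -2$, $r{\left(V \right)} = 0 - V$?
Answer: $\frac{3087}{2} \approx 1543.5$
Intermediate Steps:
$r{\left(V \right)} = - V$
$z{\left(k,L \right)} = - \frac{1}{2}$ ($z{\left(k,L \right)} = \frac{1}{4} \left(-2\right) = - \frac{1}{2}$)
$- 3087 z{\left(r{\left(-2 \right)},-4 \right)} = \left(-3087\right) \left(- \frac{1}{2}\right) = \frac{3087}{2}$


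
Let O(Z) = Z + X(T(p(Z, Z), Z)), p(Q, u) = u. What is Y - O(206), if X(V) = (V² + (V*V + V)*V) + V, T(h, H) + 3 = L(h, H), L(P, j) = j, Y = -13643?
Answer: -8461897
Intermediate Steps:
T(h, H) = -3 + H
X(V) = V + V² + V*(V + V²) (X(V) = (V² + (V² + V)*V) + V = (V² + (V + V²)*V) + V = (V² + V*(V + V²)) + V = V + V² + V*(V + V²))
O(Z) = Z + (-3 + Z)*(-5 + (-3 + Z)² + 2*Z) (O(Z) = Z + (-3 + Z)*(1 + (-3 + Z)² + 2*(-3 + Z)) = Z + (-3 + Z)*(1 + (-3 + Z)² + (-6 + 2*Z)) = Z + (-3 + Z)*(-5 + (-3 + Z)² + 2*Z))
Y - O(206) = -13643 - (-12 + 206³ - 7*206² + 17*206) = -13643 - (-12 + 8741816 - 7*42436 + 3502) = -13643 - (-12 + 8741816 - 297052 + 3502) = -13643 - 1*8448254 = -13643 - 8448254 = -8461897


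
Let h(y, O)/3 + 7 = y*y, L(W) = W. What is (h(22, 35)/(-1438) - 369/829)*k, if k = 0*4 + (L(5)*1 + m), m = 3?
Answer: -6867684/596051 ≈ -11.522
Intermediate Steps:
h(y, O) = -21 + 3*y² (h(y, O) = -21 + 3*(y*y) = -21 + 3*y²)
k = 8 (k = 0*4 + (5*1 + 3) = 0 + (5 + 3) = 0 + 8 = 8)
(h(22, 35)/(-1438) - 369/829)*k = ((-21 + 3*22²)/(-1438) - 369/829)*8 = ((-21 + 3*484)*(-1/1438) - 369*1/829)*8 = ((-21 + 1452)*(-1/1438) - 369/829)*8 = (1431*(-1/1438) - 369/829)*8 = (-1431/1438 - 369/829)*8 = -1716921/1192102*8 = -6867684/596051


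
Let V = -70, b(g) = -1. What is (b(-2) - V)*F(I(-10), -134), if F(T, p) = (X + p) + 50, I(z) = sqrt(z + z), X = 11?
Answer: -5037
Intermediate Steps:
I(z) = sqrt(2)*sqrt(z) (I(z) = sqrt(2*z) = sqrt(2)*sqrt(z))
F(T, p) = 61 + p (F(T, p) = (11 + p) + 50 = 61 + p)
(b(-2) - V)*F(I(-10), -134) = (-1 - 1*(-70))*(61 - 134) = (-1 + 70)*(-73) = 69*(-73) = -5037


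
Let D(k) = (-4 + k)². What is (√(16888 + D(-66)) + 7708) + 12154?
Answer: 19862 + 2*√5447 ≈ 20010.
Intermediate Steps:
(√(16888 + D(-66)) + 7708) + 12154 = (√(16888 + (-4 - 66)²) + 7708) + 12154 = (√(16888 + (-70)²) + 7708) + 12154 = (√(16888 + 4900) + 7708) + 12154 = (√21788 + 7708) + 12154 = (2*√5447 + 7708) + 12154 = (7708 + 2*√5447) + 12154 = 19862 + 2*√5447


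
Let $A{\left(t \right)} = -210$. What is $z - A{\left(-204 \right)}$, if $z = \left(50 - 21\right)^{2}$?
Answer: $1051$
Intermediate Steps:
$z = 841$ ($z = 29^{2} = 841$)
$z - A{\left(-204 \right)} = 841 - -210 = 841 + 210 = 1051$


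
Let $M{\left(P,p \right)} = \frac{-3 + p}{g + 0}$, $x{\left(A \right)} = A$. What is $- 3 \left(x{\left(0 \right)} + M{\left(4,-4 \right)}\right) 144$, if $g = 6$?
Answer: $504$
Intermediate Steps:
$M{\left(P,p \right)} = - \frac{1}{2} + \frac{p}{6}$ ($M{\left(P,p \right)} = \frac{-3 + p}{6 + 0} = \frac{-3 + p}{6} = \left(-3 + p\right) \frac{1}{6} = - \frac{1}{2} + \frac{p}{6}$)
$- 3 \left(x{\left(0 \right)} + M{\left(4,-4 \right)}\right) 144 = - 3 \left(0 + \left(- \frac{1}{2} + \frac{1}{6} \left(-4\right)\right)\right) 144 = - 3 \left(0 - \frac{7}{6}\right) 144 = \left(-3\right) \left(- \frac{7}{6}\right) 144 = \frac{7}{2} \cdot 144 = 504$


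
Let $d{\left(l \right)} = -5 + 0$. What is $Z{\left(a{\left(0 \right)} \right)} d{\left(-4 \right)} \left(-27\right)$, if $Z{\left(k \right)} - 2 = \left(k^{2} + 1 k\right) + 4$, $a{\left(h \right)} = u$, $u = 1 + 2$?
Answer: $2430$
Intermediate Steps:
$u = 3$
$d{\left(l \right)} = -5$
$a{\left(h \right)} = 3$
$Z{\left(k \right)} = 6 + k + k^{2}$ ($Z{\left(k \right)} = 2 + \left(\left(k^{2} + 1 k\right) + 4\right) = 2 + \left(\left(k^{2} + k\right) + 4\right) = 2 + \left(\left(k + k^{2}\right) + 4\right) = 2 + \left(4 + k + k^{2}\right) = 6 + k + k^{2}$)
$Z{\left(a{\left(0 \right)} \right)} d{\left(-4 \right)} \left(-27\right) = \left(6 + 3 + 3^{2}\right) \left(-5\right) \left(-27\right) = \left(6 + 3 + 9\right) \left(-5\right) \left(-27\right) = 18 \left(-5\right) \left(-27\right) = \left(-90\right) \left(-27\right) = 2430$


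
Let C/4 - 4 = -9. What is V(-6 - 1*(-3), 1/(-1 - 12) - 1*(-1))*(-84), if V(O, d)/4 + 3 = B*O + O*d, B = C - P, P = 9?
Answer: -354816/13 ≈ -27294.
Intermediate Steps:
C = -20 (C = 16 + 4*(-9) = 16 - 36 = -20)
B = -29 (B = -20 - 1*9 = -20 - 9 = -29)
V(O, d) = -12 - 116*O + 4*O*d (V(O, d) = -12 + 4*(-29*O + O*d) = -12 + (-116*O + 4*O*d) = -12 - 116*O + 4*O*d)
V(-6 - 1*(-3), 1/(-1 - 12) - 1*(-1))*(-84) = (-12 - 116*(-6 - 1*(-3)) + 4*(-6 - 1*(-3))*(1/(-1 - 12) - 1*(-1)))*(-84) = (-12 - 116*(-6 + 3) + 4*(-6 + 3)*(1/(-13) + 1))*(-84) = (-12 - 116*(-3) + 4*(-3)*(-1/13 + 1))*(-84) = (-12 + 348 + 4*(-3)*(12/13))*(-84) = (-12 + 348 - 144/13)*(-84) = (4224/13)*(-84) = -354816/13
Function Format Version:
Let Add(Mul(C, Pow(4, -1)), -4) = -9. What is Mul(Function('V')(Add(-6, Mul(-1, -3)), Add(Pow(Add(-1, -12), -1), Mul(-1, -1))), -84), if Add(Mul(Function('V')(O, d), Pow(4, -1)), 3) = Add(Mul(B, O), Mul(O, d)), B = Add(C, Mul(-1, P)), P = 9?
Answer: Rational(-354816, 13) ≈ -27294.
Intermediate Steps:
C = -20 (C = Add(16, Mul(4, -9)) = Add(16, -36) = -20)
B = -29 (B = Add(-20, Mul(-1, 9)) = Add(-20, -9) = -29)
Function('V')(O, d) = Add(-12, Mul(-116, O), Mul(4, O, d)) (Function('V')(O, d) = Add(-12, Mul(4, Add(Mul(-29, O), Mul(O, d)))) = Add(-12, Add(Mul(-116, O), Mul(4, O, d))) = Add(-12, Mul(-116, O), Mul(4, O, d)))
Mul(Function('V')(Add(-6, Mul(-1, -3)), Add(Pow(Add(-1, -12), -1), Mul(-1, -1))), -84) = Mul(Add(-12, Mul(-116, Add(-6, Mul(-1, -3))), Mul(4, Add(-6, Mul(-1, -3)), Add(Pow(Add(-1, -12), -1), Mul(-1, -1)))), -84) = Mul(Add(-12, Mul(-116, Add(-6, 3)), Mul(4, Add(-6, 3), Add(Pow(-13, -1), 1))), -84) = Mul(Add(-12, Mul(-116, -3), Mul(4, -3, Add(Rational(-1, 13), 1))), -84) = Mul(Add(-12, 348, Mul(4, -3, Rational(12, 13))), -84) = Mul(Add(-12, 348, Rational(-144, 13)), -84) = Mul(Rational(4224, 13), -84) = Rational(-354816, 13)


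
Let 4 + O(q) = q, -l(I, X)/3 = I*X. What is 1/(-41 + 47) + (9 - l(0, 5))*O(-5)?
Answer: -485/6 ≈ -80.833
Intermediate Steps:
l(I, X) = -3*I*X
O(q) = -4 + q
1/(-41 + 47) + (9 - l(0, 5))*O(-5) = 1/(-41 + 47) + (9 - (-3)*0*5)*(-4 - 5) = 1/6 + (9 - 1*0)*(-9) = ⅙ + (9 + 0)*(-9) = ⅙ + 9*(-9) = ⅙ - 81 = -485/6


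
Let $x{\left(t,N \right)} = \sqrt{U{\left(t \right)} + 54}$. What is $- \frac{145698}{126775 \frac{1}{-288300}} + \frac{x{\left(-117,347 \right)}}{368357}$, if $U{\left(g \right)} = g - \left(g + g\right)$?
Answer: $\frac{1680189336}{5071} + \frac{3 \sqrt{19}}{368357} \approx 3.3133 \cdot 10^{5}$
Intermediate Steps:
$U{\left(g \right)} = - g$ ($U{\left(g \right)} = g - 2 g = - g$)
$x{\left(t,N \right)} = \sqrt{54 - t}$ ($x{\left(t,N \right)} = \sqrt{- t + 54} = \sqrt{54 - t}$)
$- \frac{145698}{126775 \frac{1}{-288300}} + \frac{x{\left(-117,347 \right)}}{368357} = - \frac{145698}{126775 \frac{1}{-288300}} + \frac{\sqrt{54 - -117}}{368357} = - \frac{145698}{126775 \left(- \frac{1}{288300}\right)} + \sqrt{54 + 117} \cdot \frac{1}{368357} = - \frac{145698}{- \frac{5071}{11532}} + \sqrt{171} \cdot \frac{1}{368357} = \left(-145698\right) \left(- \frac{11532}{5071}\right) + 3 \sqrt{19} \cdot \frac{1}{368357} = \frac{1680189336}{5071} + \frac{3 \sqrt{19}}{368357}$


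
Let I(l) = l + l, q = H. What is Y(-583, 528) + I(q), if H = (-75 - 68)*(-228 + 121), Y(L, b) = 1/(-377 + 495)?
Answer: 3611037/118 ≈ 30602.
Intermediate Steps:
Y(L, b) = 1/118
H = 15301 (H = -143*(-107) = 15301)
q = 15301
I(l) = 2*l
Y(-583, 528) + I(q) = 1/118 + 2*15301 = 1/118 + 30602 = 3611037/118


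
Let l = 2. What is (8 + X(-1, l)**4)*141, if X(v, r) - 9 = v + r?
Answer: 1411128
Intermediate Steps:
X(v, r) = 9 + r + v (X(v, r) = 9 + (v + r) = 9 + (r + v) = 9 + r + v)
(8 + X(-1, l)**4)*141 = (8 + (9 + 2 - 1)**4)*141 = (8 + 10**4)*141 = (8 + 10000)*141 = 10008*141 = 1411128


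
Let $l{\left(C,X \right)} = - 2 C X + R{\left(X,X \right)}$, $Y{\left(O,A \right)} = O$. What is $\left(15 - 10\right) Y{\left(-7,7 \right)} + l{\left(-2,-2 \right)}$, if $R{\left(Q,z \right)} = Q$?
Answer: $-45$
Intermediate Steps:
$l{\left(C,X \right)} = X - 2 C X$ ($l{\left(C,X \right)} = - 2 C X + X = X - 2 C X$)
$\left(15 - 10\right) Y{\left(-7,7 \right)} + l{\left(-2,-2 \right)} = \left(15 - 10\right) \left(-7\right) - 2 \left(1 - -4\right) = \left(15 - 10\right) \left(-7\right) - 2 \left(1 + 4\right) = 5 \left(-7\right) - 10 = -35 - 10 = -45$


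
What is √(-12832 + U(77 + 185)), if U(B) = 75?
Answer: I*√12757 ≈ 112.95*I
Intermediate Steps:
√(-12832 + U(77 + 185)) = √(-12832 + 75) = √(-12757) = I*√12757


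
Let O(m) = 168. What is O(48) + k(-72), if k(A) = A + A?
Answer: 24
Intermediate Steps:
k(A) = 2*A
O(48) + k(-72) = 168 + 2*(-72) = 168 - 144 = 24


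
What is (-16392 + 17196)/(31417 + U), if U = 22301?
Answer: 134/8953 ≈ 0.014967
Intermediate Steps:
(-16392 + 17196)/(31417 + U) = (-16392 + 17196)/(31417 + 22301) = 804/53718 = 804*(1/53718) = 134/8953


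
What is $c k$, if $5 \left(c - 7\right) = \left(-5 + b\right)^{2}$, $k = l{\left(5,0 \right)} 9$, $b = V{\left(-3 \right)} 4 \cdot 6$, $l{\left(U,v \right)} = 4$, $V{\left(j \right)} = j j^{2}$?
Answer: $\frac{15351984}{5} \approx 3.0704 \cdot 10^{6}$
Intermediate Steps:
$V{\left(j \right)} = j^{3}$
$b = -648$ ($b = \left(-3\right)^{3} \cdot 4 \cdot 6 = \left(-27\right) 4 \cdot 6 = \left(-108\right) 6 = -648$)
$k = 36$ ($k = 4 \cdot 9 = 36$)
$c = \frac{426444}{5}$ ($c = 7 + \frac{\left(-5 - 648\right)^{2}}{5} = 7 + \frac{\left(-653\right)^{2}}{5} = 7 + \frac{1}{5} \cdot 426409 = 7 + \frac{426409}{5} = \frac{426444}{5} \approx 85289.0$)
$c k = \frac{426444}{5} \cdot 36 = \frac{15351984}{5}$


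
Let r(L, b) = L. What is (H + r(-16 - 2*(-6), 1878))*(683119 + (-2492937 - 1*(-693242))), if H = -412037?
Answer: 460075091616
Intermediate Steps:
(H + r(-16 - 2*(-6), 1878))*(683119 + (-2492937 - 1*(-693242))) = (-412037 + (-16 - 2*(-6)))*(683119 + (-2492937 - 1*(-693242))) = (-412037 + (-16 + 12))*(683119 + (-2492937 + 693242)) = (-412037 - 4)*(683119 - 1799695) = -412041*(-1116576) = 460075091616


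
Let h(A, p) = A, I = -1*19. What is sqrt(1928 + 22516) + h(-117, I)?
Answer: -117 + 6*sqrt(679) ≈ 39.346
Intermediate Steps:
I = -19
sqrt(1928 + 22516) + h(-117, I) = sqrt(1928 + 22516) - 117 = sqrt(24444) - 117 = 6*sqrt(679) - 117 = -117 + 6*sqrt(679)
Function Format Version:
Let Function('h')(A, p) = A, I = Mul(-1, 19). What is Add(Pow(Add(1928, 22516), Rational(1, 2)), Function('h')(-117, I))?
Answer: Add(-117, Mul(6, Pow(679, Rational(1, 2)))) ≈ 39.346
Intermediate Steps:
I = -19
Add(Pow(Add(1928, 22516), Rational(1, 2)), Function('h')(-117, I)) = Add(Pow(Add(1928, 22516), Rational(1, 2)), -117) = Add(Pow(24444, Rational(1, 2)), -117) = Add(Mul(6, Pow(679, Rational(1, 2))), -117) = Add(-117, Mul(6, Pow(679, Rational(1, 2))))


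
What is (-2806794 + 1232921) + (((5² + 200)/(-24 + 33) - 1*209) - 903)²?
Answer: -392304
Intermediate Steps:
(-2806794 + 1232921) + (((5² + 200)/(-24 + 33) - 1*209) - 903)² = -1573873 + (((25 + 200)/9 - 209) - 903)² = -1573873 + ((225*(⅑) - 209) - 903)² = -1573873 + ((25 - 209) - 903)² = -1573873 + (-184 - 903)² = -1573873 + (-1087)² = -1573873 + 1181569 = -392304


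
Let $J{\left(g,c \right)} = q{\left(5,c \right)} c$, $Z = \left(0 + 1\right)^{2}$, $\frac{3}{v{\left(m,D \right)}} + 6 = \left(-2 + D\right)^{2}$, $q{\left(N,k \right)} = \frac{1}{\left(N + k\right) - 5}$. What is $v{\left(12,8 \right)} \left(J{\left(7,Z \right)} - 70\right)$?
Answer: $- \frac{69}{10} \approx -6.9$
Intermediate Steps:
$q{\left(N,k \right)} = \frac{1}{-5 + N + k}$
$v{\left(m,D \right)} = \frac{3}{-6 + \left(-2 + D\right)^{2}}$
$Z = 1$ ($Z = 1^{2} = 1$)
$J{\left(g,c \right)} = 1$ ($J{\left(g,c \right)} = \frac{c}{-5 + 5 + c} = \frac{c}{c} = 1$)
$v{\left(12,8 \right)} \left(J{\left(7,Z \right)} - 70\right) = \frac{3}{-6 + \left(-2 + 8\right)^{2}} \left(1 - 70\right) = \frac{3}{-6 + 6^{2}} \left(-69\right) = \frac{3}{-6 + 36} \left(-69\right) = \frac{3}{30} \left(-69\right) = 3 \cdot \frac{1}{30} \left(-69\right) = \frac{1}{10} \left(-69\right) = - \frac{69}{10}$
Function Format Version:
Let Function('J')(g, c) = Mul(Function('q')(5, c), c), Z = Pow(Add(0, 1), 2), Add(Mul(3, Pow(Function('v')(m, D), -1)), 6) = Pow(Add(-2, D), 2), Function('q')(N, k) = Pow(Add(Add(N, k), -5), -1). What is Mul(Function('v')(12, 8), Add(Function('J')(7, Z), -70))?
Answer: Rational(-69, 10) ≈ -6.9000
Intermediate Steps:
Function('q')(N, k) = Pow(Add(-5, N, k), -1)
Function('v')(m, D) = Mul(3, Pow(Add(-6, Pow(Add(-2, D), 2)), -1))
Z = 1 (Z = Pow(1, 2) = 1)
Function('J')(g, c) = 1 (Function('J')(g, c) = Mul(Pow(Add(-5, 5, c), -1), c) = Mul(Pow(c, -1), c) = 1)
Mul(Function('v')(12, 8), Add(Function('J')(7, Z), -70)) = Mul(Mul(3, Pow(Add(-6, Pow(Add(-2, 8), 2)), -1)), Add(1, -70)) = Mul(Mul(3, Pow(Add(-6, Pow(6, 2)), -1)), -69) = Mul(Mul(3, Pow(Add(-6, 36), -1)), -69) = Mul(Mul(3, Pow(30, -1)), -69) = Mul(Mul(3, Rational(1, 30)), -69) = Mul(Rational(1, 10), -69) = Rational(-69, 10)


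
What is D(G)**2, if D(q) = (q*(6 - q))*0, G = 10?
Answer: 0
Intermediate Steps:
D(q) = 0
D(G)**2 = 0**2 = 0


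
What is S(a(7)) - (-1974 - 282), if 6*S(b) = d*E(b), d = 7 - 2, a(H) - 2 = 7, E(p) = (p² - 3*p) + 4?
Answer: 6913/3 ≈ 2304.3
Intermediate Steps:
E(p) = 4 + p² - 3*p
a(H) = 9 (a(H) = 2 + 7 = 9)
d = 5
S(b) = 10/3 - 5*b/2 + 5*b²/6 (S(b) = (5*(4 + b² - 3*b))/6 = (20 - 15*b + 5*b²)/6 = 10/3 - 5*b/2 + 5*b²/6)
S(a(7)) - (-1974 - 282) = (10/3 - 5/2*9 + (⅚)*9²) - (-1974 - 282) = (10/3 - 45/2 + (⅚)*81) - 1*(-2256) = (10/3 - 45/2 + 135/2) + 2256 = 145/3 + 2256 = 6913/3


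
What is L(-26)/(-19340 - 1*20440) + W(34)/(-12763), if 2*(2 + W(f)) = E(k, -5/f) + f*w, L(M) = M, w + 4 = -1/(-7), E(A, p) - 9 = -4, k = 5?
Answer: 393128/68345865 ≈ 0.0057520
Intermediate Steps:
E(A, p) = 5 (E(A, p) = 9 - 4 = 5)
w = -27/7 (w = -4 - 1/(-7) = -4 - 1*(-⅐) = -4 + ⅐ = -27/7 ≈ -3.8571)
W(f) = ½ - 27*f/14 (W(f) = -2 + (5 + f*(-27/7))/2 = -2 + (5 - 27*f/7)/2 = -2 + (5/2 - 27*f/14) = ½ - 27*f/14)
L(-26)/(-19340 - 1*20440) + W(34)/(-12763) = -26/(-19340 - 1*20440) + (½ - 27/14*34)/(-12763) = -26/(-19340 - 20440) + (½ - 459/7)*(-1/12763) = -26/(-39780) - 911/14*(-1/12763) = -26*(-1/39780) + 911/178682 = 1/1530 + 911/178682 = 393128/68345865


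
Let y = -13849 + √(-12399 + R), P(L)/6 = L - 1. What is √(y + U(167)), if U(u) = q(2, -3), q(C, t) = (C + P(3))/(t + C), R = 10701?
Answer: √(-13863 + I*√1698) ≈ 0.175 + 117.74*I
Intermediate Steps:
P(L) = -6 + 6*L (P(L) = 6*(L - 1) = 6*(-1 + L) = -6 + 6*L)
q(C, t) = (12 + C)/(C + t) (q(C, t) = (C + (-6 + 6*3))/(t + C) = (C + (-6 + 18))/(C + t) = (C + 12)/(C + t) = (12 + C)/(C + t))
U(u) = -14 (U(u) = (12 + 2)/(2 - 3) = 14/(-1) = -1*14 = -14)
y = -13849 + I*√1698 (y = -13849 + √(-12399 + 10701) = -13849 + √(-1698) = -13849 + I*√1698 ≈ -13849.0 + 41.207*I)
√(y + U(167)) = √((-13849 + I*√1698) - 14) = √(-13863 + I*√1698)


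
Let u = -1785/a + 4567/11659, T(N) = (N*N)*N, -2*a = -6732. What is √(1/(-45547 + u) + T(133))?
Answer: √2889931810603791333577259143/35048249861 ≈ 1533.8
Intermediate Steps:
a = 3366 (a = -½*(-6732) = 3366)
T(N) = N³ (T(N) = N²*N = N³)
u = -106643/769494 (u = -1785/3366 + 4567/11659 = -1785*1/3366 + 4567*(1/11659) = -35/66 + 4567/11659 = -106643/769494 ≈ -0.13859)
√(1/(-45547 + u) + T(133)) = √(1/(-45547 - 106643/769494) + 133³) = √(1/(-35048249861/769494) + 2352637) = √(-769494/35048249861 + 2352637) = √(82455809407463963/35048249861) = √2889931810603791333577259143/35048249861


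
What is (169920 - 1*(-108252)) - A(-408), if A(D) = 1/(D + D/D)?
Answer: 113216005/407 ≈ 2.7817e+5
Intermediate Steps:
A(D) = 1/(1 + D) (A(D) = 1/(D + 1) = 1/(1 + D))
(169920 - 1*(-108252)) - A(-408) = (169920 - 1*(-108252)) - 1/(1 - 408) = (169920 + 108252) - 1/(-407) = 278172 - 1*(-1/407) = 278172 + 1/407 = 113216005/407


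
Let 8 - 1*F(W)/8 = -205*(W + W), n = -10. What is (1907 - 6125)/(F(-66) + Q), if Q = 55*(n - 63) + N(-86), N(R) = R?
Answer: 4218/220517 ≈ 0.019128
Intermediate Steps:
F(W) = 64 + 3280*W (F(W) = 64 - (-1640)*(W + W) = 64 - (-1640)*2*W = 64 - (-3280)*W = 64 + 3280*W)
Q = -4101 (Q = 55*(-10 - 63) - 86 = 55*(-73) - 86 = -4015 - 86 = -4101)
(1907 - 6125)/(F(-66) + Q) = (1907 - 6125)/((64 + 3280*(-66)) - 4101) = -4218/((64 - 216480) - 4101) = -4218/(-216416 - 4101) = -4218/(-220517) = -4218*(-1/220517) = 4218/220517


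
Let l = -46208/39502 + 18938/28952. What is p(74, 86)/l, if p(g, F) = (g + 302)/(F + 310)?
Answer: -2443277704/1326881565 ≈ -1.8414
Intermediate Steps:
p(g, F) = (302 + g)/(310 + F)
l = -147431285/285915476 (l = -46208*1/39502 + 18938*(1/28952) = -23104/19751 + 9469/14476 = -147431285/285915476 ≈ -0.51565)
p(74, 86)/l = ((302 + 74)/(310 + 86))/(-147431285/285915476) = (376/396)*(-285915476/147431285) = ((1/396)*376)*(-285915476/147431285) = (94/99)*(-285915476/147431285) = -2443277704/1326881565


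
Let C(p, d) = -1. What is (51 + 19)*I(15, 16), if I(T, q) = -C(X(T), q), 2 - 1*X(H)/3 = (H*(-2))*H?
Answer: 70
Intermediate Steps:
X(H) = 6 + 6*H**2 (X(H) = 6 - 3*H*(-2)*H = 6 - 3*(-2*H)*H = 6 - (-6)*H**2 = 6 + 6*H**2)
I(T, q) = 1 (I(T, q) = -1*(-1) = 1)
(51 + 19)*I(15, 16) = (51 + 19)*1 = 70*1 = 70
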